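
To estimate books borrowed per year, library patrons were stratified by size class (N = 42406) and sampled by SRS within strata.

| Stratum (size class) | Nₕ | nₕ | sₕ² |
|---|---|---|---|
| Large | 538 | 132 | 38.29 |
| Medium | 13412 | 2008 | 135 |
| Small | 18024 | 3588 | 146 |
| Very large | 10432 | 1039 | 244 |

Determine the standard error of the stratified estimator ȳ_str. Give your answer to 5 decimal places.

Var(ȳ_str) = Σₕ Wₕ²(1 − fₕ)sₕ²/nₕ with Wₕ = Nₕ/N, N = 42406.
Large: Wₕ = 0.01268688; term = 0.01268688²·(1 − 0.24535316)·38.29/132 = 3.5234258 × 10^-5.
Medium: Wₕ = 0.31627600; term = 0.31627600²·(1 − 0.14971667)·135/2008 = 0.0057182902.
Small: Wₕ = 0.42503419; term = 0.42503419²·(1 − 0.19906791)·146/3588 = 0.0058876754.
Very large: Wₕ = 0.24600292; term = 0.24600292²·(1 − 0.09959739)·244/1039 = 0.012796511.
Sum = 0.024437711.
SE = √(0.024437711) = 0.15633.

0.15633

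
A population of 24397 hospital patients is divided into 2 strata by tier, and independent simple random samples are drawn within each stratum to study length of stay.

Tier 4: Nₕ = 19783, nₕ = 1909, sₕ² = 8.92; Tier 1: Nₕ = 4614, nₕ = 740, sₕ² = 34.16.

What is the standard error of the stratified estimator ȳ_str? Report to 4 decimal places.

0.0645

Var(ȳ_str) = Σₕ Wₕ²(1 − fₕ)sₕ²/nₕ with Wₕ = Nₕ/N, N = 24397.
Tier 4: Wₕ = 0.81087839; term = 0.81087839²·(1 − 0.09649699)·8.92/1909 = 0.0027758755.
Tier 1: Wₕ = 0.18912161; term = 0.18912161²·(1 − 0.16038145)·34.16/740 = 0.0013862785.
Sum = 0.004162154.
SE = √(0.004162154) = 0.0645.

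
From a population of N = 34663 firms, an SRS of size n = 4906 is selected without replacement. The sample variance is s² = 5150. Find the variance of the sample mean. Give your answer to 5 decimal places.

Under SRS without replacement, Var(ȳ) = (1 − f)·s²/n with f = n/N = 4906/34663 = 0.14153420.
Var(ȳ) = (1 − 0.14153420)·5150/4906 = 0.85846580·1.049735 = 0.90116161.

0.90116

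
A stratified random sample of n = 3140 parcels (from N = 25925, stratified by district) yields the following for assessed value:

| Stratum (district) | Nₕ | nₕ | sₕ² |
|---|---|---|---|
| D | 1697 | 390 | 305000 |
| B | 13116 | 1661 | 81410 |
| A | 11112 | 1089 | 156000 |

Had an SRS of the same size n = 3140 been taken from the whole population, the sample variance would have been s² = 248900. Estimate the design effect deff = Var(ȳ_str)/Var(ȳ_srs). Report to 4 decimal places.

Var(ȳ_str) = Σ Wₕ²(1−fₕ)sₕ²/nₕ with Wₕ = Nₕ/25925:
  D: (1697/25925)²·(1−390/1697)·305000/390 = 2.5808046
  B: (13116/25925)²·(1−1661/13116)·81410/1661 = 10.95638
  A: (11112/25925)²·(1−1089/11112)·156000/1089 = 23.738275
  → Var(ȳ_str) = 37.27546.
Var(ȳ_srs) = (1 − 3140/25925)·248900/3140 = 69.666744.
deff = 37.27546 / 69.666744 = 0.5351.

0.5351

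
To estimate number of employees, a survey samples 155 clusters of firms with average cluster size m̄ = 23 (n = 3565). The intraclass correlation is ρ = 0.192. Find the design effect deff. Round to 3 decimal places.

deff = 1 + (23 − 1)·0.192 = 1 + 4.224 = 5.224.

5.224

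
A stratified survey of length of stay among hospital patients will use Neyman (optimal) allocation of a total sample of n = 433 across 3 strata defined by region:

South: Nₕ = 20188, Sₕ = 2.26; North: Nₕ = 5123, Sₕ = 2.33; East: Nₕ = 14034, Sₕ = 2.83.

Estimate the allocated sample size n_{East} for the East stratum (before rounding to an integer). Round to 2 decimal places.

Neyman allocation: nₕ = n·NₕSₕ / Σⱼ NⱼSⱼ.
Σ NⱼSⱼ = 20188·2.26 + 5123·2.33 + 14034·2.83 = 97277.69.
n_{East} = 433·14034·2.83 / 97277.69 = 176.78.

176.78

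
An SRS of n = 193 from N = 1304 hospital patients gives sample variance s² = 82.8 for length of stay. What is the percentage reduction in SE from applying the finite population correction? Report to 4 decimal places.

7.6965

f = n/N = 193/1304 = 0.14800613.
SE_no-fpc = √(s²/n) = 0.65499278; SE_fpc = √((1−f)s²/n) = 0.60458135.
Ratio = √(1−f) = 0.92303514. Reduction = 100·(1 − 0.92303514) = 7.6965%.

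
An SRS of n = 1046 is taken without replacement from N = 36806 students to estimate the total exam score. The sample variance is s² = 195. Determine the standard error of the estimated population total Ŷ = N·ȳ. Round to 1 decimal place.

15664.2

Var(Ŷ) = N²·Var(ȳ) = N²·(1 − n/N)·s²/n.
f = 1046/36806 = 0.02841928; Var(ȳ) = 0.97158072·195/1046 = 0.18112642.
Var(Ŷ) = 36806² · 0.18112642 = 2.4536863 × 10^8.
SE(Ŷ) = √(2.4536863 × 10^8) = 15664.2.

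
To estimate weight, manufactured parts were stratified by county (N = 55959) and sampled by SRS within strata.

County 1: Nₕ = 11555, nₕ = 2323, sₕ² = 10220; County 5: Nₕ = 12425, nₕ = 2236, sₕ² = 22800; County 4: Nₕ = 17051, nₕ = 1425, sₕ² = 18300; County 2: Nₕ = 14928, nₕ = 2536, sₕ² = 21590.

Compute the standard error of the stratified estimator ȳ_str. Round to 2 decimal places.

1.47

Var(ȳ_str) = Σₕ Wₕ²(1 − fₕ)sₕ²/nₕ with Wₕ = Nₕ/N, N = 55959.
County 1: Wₕ = 0.20649047; term = 0.20649047²·(1 − 0.20103851)·10220/2323 = 0.14987443.
County 5: Wₕ = 0.22203756; term = 0.22203756²·(1 − 0.17995976)·22800/2236 = 0.41224094.
County 4: Wₕ = 0.30470523; term = 0.30470523²·(1 − 0.08357281)·18300/1425 = 1.0926826.
County 2: Wₕ = 0.26676674; term = 0.26676674²·(1 − 0.16988210)·21590/2536 = 0.50292883.
Sum = 2.1577268.
SE = √(2.1577268) = 1.47.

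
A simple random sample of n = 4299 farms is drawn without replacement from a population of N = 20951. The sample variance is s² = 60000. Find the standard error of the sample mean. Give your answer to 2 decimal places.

Under SRS without replacement, Var(ȳ) = (1 − f)·s²/n with f = n/N = 4299/20951 = 0.20519307.
Var(ȳ) = (1 − 0.20519307)·60000/4299 = 0.79480693·13.956734 = 11.092909.
SE(ȳ) = √(11.092909) = 3.33.

3.33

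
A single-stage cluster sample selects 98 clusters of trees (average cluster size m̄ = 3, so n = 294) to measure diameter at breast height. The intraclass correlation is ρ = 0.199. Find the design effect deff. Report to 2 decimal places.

deff = 1 + (3 − 1)·0.199 = 1 + 0.398 = 1.398.

1.40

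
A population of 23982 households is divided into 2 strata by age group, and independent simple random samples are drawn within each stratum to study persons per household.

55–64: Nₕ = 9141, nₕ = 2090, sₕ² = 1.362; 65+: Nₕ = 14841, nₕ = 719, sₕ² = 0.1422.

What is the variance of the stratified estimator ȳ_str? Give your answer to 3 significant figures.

Var(ȳ_str) = Σₕ Wₕ²(1 − fₕ)sₕ²/nₕ with Wₕ = Nₕ/N, N = 23982.
55–64: Wₕ = 0.38116087; term = 0.38116087²·(1 − 0.22864019)·1.362/2090 = 7.3030529 × 10^-5.
65+: Wₕ = 0.61883913; term = 0.61883913²·(1 − 0.04844687)·0.1422/719 = 7.207079 × 10^-5.
Sum = 1.4510132 × 10^-4.

1.45 × 10^-4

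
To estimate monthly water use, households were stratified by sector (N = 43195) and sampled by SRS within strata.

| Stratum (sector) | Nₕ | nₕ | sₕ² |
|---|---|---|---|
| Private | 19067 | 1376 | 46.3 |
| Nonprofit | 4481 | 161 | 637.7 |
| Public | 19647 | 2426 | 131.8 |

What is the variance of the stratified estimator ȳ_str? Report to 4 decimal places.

0.0570

Var(ȳ_str) = Σₕ Wₕ²(1 − fₕ)sₕ²/nₕ with Wₕ = Nₕ/N, N = 43195.
Private: Wₕ = 0.44141683; term = 0.44141683²·(1 − 0.07216657)·46.3/1376 = 0.0060831755.
Nonprofit: Wₕ = 0.10373886; term = 0.10373886²·(1 − 0.03592948)·637.7/161 = 0.041094365.
Public: Wₕ = 0.45484431; term = 0.45484431²·(1 − 0.12347941)·131.8/2426 = 0.0098517247.
Sum = 0.057029265.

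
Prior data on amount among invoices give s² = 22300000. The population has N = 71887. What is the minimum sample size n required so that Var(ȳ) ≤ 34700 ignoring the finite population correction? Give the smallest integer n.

Without fpc, n₀ = s²/D = 22300000/34700 = 642.6513.
Rounding up, n = 643.

643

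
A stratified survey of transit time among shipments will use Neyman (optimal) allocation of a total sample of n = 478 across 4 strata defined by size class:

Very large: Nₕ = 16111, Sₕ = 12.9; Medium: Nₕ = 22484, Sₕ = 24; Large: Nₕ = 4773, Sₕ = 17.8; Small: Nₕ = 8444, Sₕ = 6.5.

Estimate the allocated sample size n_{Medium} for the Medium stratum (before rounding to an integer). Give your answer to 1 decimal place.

Neyman allocation: nₕ = n·NₕSₕ / Σⱼ NⱼSⱼ.
Σ NⱼSⱼ = 16111·12.9 + 22484·24 + 4773·17.8 + 8444·6.5 = 887293.3.
n_{Medium} = 478·22484·24 / 887293.3 = 290.7.

290.7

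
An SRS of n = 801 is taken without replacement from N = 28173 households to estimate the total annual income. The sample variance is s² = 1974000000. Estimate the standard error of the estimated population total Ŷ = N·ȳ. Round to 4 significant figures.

Var(Ŷ) = N²·Var(ȳ) = N²·(1 − n/N)·s²/n.
f = 801/28173 = 0.02843148; Var(ȳ) = 0.97156852·1974000000/801 = 2.3943524 × 10^6.
Var(Ŷ) = 28173² · (2.3943524 × 10^6) = 1.9004404 × 10^15.
SE(Ŷ) = √(1.9004404 × 10^15) = 4.359 × 10^7.

4.359 × 10^7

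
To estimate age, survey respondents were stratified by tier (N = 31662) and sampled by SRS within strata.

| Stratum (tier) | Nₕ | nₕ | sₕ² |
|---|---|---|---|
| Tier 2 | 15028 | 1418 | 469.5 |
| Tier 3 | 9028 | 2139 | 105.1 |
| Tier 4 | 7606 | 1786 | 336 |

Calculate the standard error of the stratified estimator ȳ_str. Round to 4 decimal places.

0.2809

Var(ȳ_str) = Σₕ Wₕ²(1 − fₕ)sₕ²/nₕ with Wₕ = Nₕ/N, N = 31662.
Tier 2: Wₕ = 0.47463837; term = 0.47463837²·(1 − 0.09435720)·469.5/1418 = 0.067552587.
Tier 3: Wₕ = 0.28513676; term = 0.28513676²·(1 − 0.23692955)·105.1/2139 = 0.003048337.
Tier 4: Wₕ = 0.24022488; term = 0.24022488²·(1 − 0.23481462)·336/1786 = 0.0083073104.
Sum = 0.078908234.
SE = √(0.078908234) = 0.2809.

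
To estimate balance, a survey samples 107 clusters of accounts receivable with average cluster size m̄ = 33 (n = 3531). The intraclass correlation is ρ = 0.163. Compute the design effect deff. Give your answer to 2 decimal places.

deff = 1 + (33 − 1)·0.163 = 1 + 5.216 = 6.216.

6.22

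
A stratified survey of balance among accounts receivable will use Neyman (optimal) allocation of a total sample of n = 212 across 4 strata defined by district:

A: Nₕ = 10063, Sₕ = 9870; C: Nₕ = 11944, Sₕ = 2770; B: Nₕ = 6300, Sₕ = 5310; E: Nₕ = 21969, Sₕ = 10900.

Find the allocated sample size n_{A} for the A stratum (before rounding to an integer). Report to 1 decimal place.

51.9

Neyman allocation: nₕ = n·NₕSₕ / Σⱼ NⱼSⱼ.
Σ NⱼSⱼ = 10063·9870 + 11944·2770 + 6300·5310 + 21969·10900 = 4.0532179 × 10^8.
n_{A} = 212·10063·9870 / (4.0532179 × 10^8) = 51.9.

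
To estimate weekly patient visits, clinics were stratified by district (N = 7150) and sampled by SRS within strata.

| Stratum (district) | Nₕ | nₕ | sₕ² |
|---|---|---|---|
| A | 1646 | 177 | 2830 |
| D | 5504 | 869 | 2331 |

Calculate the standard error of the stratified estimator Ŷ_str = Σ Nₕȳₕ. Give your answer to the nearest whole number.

Var(Ŷ_str) = Σₕ Nₕ²(1 − fₕ)sₕ²/nₕ.
A: 1646²·(1 − 177/1646)·2830/177 = 3.8660262 × 10^7.
D: 5504²·(1 − 869/5504)·2331/869 = 6.8430649 × 10^7.
Sum = 1.0709091 × 10^8.
SE = √(1.0709091 × 10^8) = 10348.

10348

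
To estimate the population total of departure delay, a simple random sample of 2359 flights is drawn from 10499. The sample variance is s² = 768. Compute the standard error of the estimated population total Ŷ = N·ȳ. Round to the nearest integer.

Var(Ŷ) = N²·Var(ȳ) = N²·(1 − n/N)·s²/n.
f = 2359/10499 = 0.22468807; Var(ȳ) = 0.77531193·768/2359 = 0.25241185.
Var(Ŷ) = 10499² · 0.25241185 = 2.7823106 × 10^7.
SE(Ŷ) = √(2.7823106 × 10^7) = 5275.

5275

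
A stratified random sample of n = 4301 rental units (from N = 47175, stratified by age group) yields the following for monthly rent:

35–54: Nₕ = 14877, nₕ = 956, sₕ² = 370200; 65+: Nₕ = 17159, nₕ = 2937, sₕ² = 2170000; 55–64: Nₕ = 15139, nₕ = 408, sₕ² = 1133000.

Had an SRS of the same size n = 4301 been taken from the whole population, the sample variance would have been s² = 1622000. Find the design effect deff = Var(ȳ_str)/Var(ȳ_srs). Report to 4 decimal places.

1.1534

Var(ȳ_str) = Σ Wₕ²(1−fₕ)sₕ²/nₕ with Wₕ = Nₕ/47175:
  35–54: (14877/47175)²·(1−956/14877)·370200/956 = 36.036325
  65+: (17159/47175)²·(1−2937/17159)·2170000/2937 = 81.018578
  55–64: (15139/47175)²·(1−408/15139)·1133000/408 = 278.27574
  → Var(ȳ_str) = 395.33064.
Var(ȳ_srs) = (1 − 4301/47175)·1622000/4301 = 342.73898.
deff = 395.33064 / 342.73898 = 1.1534.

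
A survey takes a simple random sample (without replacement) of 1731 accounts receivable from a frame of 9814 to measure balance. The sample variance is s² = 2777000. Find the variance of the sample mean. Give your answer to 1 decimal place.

Under SRS without replacement, Var(ȳ) = (1 − f)·s²/n with f = n/N = 1731/9814 = 0.17638068.
Var(ȳ) = (1 − 0.17638068)·2777000/1731 = 0.82361932·1604.275 = 1321.3119.

1321.3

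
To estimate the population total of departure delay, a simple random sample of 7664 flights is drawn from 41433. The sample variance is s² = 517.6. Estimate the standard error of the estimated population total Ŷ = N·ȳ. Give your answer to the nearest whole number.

9721

Var(Ŷ) = N²·Var(ȳ) = N²·(1 − n/N)·s²/n.
f = 7664/41433 = 0.18497333; Var(ȳ) = 0.81502667·517.6/7664 = 0.055044077.
Var(Ŷ) = 41433² · 0.055044077 = 9.4493809 × 10^7.
SE(Ŷ) = √(9.4493809 × 10^7) = 9721.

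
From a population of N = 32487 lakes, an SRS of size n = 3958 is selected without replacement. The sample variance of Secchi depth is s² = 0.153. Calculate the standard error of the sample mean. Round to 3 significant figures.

0.00583

Under SRS without replacement, Var(ȳ) = (1 − f)·s²/n with f = n/N = 3958/32487 = 0.12183335.
Var(ȳ) = (1 − 0.12183335)·0.153/3958 = 0.87816665·3.8655887 × 10^-5 = 3.3946311 × 10^-5.
SE(ȳ) = √(3.3946311 × 10^-5) = 0.00583.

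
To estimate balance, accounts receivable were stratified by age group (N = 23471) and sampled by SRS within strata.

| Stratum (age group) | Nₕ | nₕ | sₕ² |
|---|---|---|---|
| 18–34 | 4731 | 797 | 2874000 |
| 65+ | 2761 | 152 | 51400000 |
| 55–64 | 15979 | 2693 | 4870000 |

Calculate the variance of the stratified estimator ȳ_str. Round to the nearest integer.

Var(ȳ_str) = Σₕ Wₕ²(1 − fₕ)sₕ²/nₕ with Wₕ = Nₕ/N, N = 23471.
18–34: Wₕ = 0.20156789; term = 0.20156789²·(1 − 0.16846333)·2874000/797 = 121.82953.
65+: Wₕ = 0.11763453; term = 0.11763453²·(1 − 0.05505252)·51400000/152 = 4421.7769.
55–64: Wₕ = 0.68079758; term = 0.68079758²·(1 − 0.16853370)·4870000/2693 = 696.9045.
Sum = 5240.5109.

5241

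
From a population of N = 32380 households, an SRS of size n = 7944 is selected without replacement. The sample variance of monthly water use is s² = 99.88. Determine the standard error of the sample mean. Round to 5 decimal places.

Under SRS without replacement, Var(ȳ) = (1 − f)·s²/n with f = n/N = 7944/32380 = 0.24533663.
Var(ȳ) = (1 − 0.24533663)·99.88/7944 = 0.75466337·0.012573011 = 0.0094883909.
SE(ȳ) = √(0.0094883909) = 0.09741.

0.09741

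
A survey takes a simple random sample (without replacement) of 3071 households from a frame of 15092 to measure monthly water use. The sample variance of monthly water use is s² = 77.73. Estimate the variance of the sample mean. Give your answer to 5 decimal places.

0.02016

Under SRS without replacement, Var(ȳ) = (1 − f)·s²/n with f = n/N = 3071/15092 = 0.20348529.
Var(ȳ) = (1 − 0.20348529)·77.73/3071 = 0.79651471·0.025310974 = 0.020160563.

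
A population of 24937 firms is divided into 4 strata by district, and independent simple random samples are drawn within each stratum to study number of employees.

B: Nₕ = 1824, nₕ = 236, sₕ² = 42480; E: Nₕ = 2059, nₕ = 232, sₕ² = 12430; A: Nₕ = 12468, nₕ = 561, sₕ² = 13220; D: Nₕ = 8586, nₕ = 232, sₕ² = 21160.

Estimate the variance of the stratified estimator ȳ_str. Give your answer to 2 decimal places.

Var(ȳ_str) = Σₕ Wₕ²(1 − fₕ)sₕ²/nₕ with Wₕ = Nₕ/N, N = 24937.
B: Wₕ = 0.07314432; term = 0.07314432²·(1 − 0.12938596)·42480/236 = 0.83841575.
E: Wₕ = 0.08256807; term = 0.08256807²·(1 − 0.11267606)·12430/232 = 0.32410791.
A: Wₕ = 0.49997995; term = 0.49997995²·(1 − 0.04499519)·13220/561 = 5.6257358.
D: Wₕ = 0.34430766; term = 0.34430766²·(1 − 0.02702073)·21160/232 = 10.520215.
Sum = 17.308474.

17.31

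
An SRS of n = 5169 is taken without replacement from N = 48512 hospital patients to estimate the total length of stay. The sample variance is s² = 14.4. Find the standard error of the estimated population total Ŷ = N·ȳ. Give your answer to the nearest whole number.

2420

Var(Ŷ) = N²·Var(ȳ) = N²·(1 − n/N)·s²/n.
f = 5169/48512 = 0.10655096; Var(ȳ) = 0.89344904·14.4/5169 = 0.0024890049.
Var(Ŷ) = 48512² · 0.0024890049 = 5.8576593 × 10^6.
SE(Ŷ) = √(5.8576593 × 10^6) = 2420.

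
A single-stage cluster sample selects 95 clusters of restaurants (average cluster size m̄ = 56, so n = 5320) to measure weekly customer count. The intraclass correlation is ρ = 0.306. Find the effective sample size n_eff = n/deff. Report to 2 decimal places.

deff = 1 + (56 − 1)·0.306 = 1 + 16.83 = 17.83.
n_eff = 5320 / 17.83 = 298.37.

298.37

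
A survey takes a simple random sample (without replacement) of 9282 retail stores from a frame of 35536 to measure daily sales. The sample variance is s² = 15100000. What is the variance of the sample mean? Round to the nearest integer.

Under SRS without replacement, Var(ȳ) = (1 − f)·s²/n with f = n/N = 9282/35536 = 0.26119991.
Var(ȳ) = (1 − 0.26119991)·15100000/9282 = 0.73880009·1626.8046 = 1201.8834.

1202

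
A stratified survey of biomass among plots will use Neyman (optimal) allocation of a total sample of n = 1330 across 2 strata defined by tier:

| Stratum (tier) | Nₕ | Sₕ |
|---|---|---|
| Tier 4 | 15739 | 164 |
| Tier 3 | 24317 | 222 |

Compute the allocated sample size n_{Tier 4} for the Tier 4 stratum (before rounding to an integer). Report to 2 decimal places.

430.22

Neyman allocation: nₕ = n·NₕSₕ / Σⱼ NⱼSⱼ.
Σ NⱼSⱼ = 15739·164 + 24317·222 = 7.97957 × 10^6.
n_{Tier 4} = 1330·15739·164 / (7.97957 × 10^6) = 430.22.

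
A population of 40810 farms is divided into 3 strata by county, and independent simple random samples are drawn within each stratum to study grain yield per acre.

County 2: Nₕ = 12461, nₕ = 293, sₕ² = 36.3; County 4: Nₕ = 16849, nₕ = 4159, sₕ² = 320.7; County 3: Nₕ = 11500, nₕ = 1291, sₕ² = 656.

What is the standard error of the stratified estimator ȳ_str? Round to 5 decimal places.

Var(ȳ_str) = Σₕ Wₕ²(1 − fₕ)sₕ²/nₕ with Wₕ = Nₕ/N, N = 40810.
County 2: Wₕ = 0.30534183; term = 0.30534183²·(1 − 0.02351336)·36.3/293 = 0.01127919.
County 4: Wₕ = 0.41286449; term = 0.41286449²·(1 − 0.24683958)·320.7/4159 = 0.009899485.
County 3: Wₕ = 0.28179368; term = 0.28179368²·(1 − 0.11226087)·656/1291 = 0.035819989.
Sum = 0.056998664.
SE = √(0.056998664) = 0.23874.

0.23874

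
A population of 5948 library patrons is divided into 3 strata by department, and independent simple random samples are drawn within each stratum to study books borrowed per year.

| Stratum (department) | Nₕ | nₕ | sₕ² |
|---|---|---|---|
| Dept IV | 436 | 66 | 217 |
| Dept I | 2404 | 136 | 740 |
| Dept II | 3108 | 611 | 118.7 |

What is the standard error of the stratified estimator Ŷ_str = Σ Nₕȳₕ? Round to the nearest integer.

Var(Ŷ_str) = Σₕ Nₕ²(1 − fₕ)sₕ²/nₕ.
Dept IV: 436²·(1 − 66/436)·217/66 = 530400.61.
Dept I: 2404²·(1 − 136/2404)·740/136 = 2.9666774 × 10^7.
Dept II: 3108²·(1 − 611/3108)·118.7/611 = 1.5076796 × 10^6.
Sum = 3.1704854 × 10^7.
SE = √(3.1704854 × 10^7) = 5631.

5631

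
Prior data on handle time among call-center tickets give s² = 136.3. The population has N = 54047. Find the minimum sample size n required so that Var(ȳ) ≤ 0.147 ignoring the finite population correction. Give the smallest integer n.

Without fpc, n₀ = s²/D = 136.3/0.147 = 927.2109.
Rounding up, n = 928.

928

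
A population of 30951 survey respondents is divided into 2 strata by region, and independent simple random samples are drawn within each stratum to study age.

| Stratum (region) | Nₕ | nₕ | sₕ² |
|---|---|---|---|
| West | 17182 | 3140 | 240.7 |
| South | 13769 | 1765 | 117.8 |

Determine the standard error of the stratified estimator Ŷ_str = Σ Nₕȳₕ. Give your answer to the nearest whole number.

Var(Ŷ_str) = Σₕ Nₕ²(1 − fₕ)sₕ²/nₕ.
West: 17182²·(1 − 3140/17182)·240.7/3140 = 1.8494778 × 10^7.
South: 13769²·(1 − 1765/13769)·117.8/1765 = 1.1031358 × 10^7.
Sum = 2.9526136 × 10^7.
SE = √(2.9526136 × 10^7) = 5434.

5434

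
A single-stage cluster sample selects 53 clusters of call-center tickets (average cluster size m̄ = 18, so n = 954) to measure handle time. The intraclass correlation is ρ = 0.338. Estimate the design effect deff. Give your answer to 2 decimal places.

deff = 1 + (18 − 1)·0.338 = 1 + 5.746 = 6.746.

6.75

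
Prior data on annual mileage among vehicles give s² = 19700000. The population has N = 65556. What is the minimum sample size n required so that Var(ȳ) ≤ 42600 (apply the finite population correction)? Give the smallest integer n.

Without fpc, n₀ = s²/D = 19700000/42600 = 462.4413.
With fpc, (1 − n/N)·s²/n ≤ D requires n ≥ n₀/(1 + n₀/N) = 462.4413/(1 + 462.4413/65556) = 459.2020.
Rounding up, n = 460.

460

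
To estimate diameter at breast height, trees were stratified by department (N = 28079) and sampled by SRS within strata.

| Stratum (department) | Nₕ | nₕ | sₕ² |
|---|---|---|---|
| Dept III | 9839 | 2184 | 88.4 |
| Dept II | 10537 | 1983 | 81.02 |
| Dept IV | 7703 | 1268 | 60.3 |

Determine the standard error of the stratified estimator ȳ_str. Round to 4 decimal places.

0.1074

Var(ȳ_str) = Σₕ Wₕ²(1 − fₕ)sₕ²/nₕ with Wₕ = Nₕ/N, N = 28079.
Dept III: Wₕ = 0.35040422; term = 0.35040422²·(1 − 0.22197378)·88.4/2184 = 0.0038666291.
Dept II: Wₕ = 0.37526265; term = 0.37526265²·(1 − 0.18819398)·81.02/1983 = 0.004670813.
Dept IV: Wₕ = 0.27433313; term = 0.27433313²·(1 − 0.16461119)·60.3/1268 = 0.0029898075.
Sum = 0.01152725.
SE = √(0.01152725) = 0.1074.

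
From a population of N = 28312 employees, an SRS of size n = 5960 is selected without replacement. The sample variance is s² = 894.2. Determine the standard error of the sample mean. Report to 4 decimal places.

Under SRS without replacement, Var(ȳ) = (1 − f)·s²/n with f = n/N = 5960/28312 = 0.21051144.
Var(ȳ) = (1 − 0.21051144)·894.2/5960 = 0.78948856·0.15003356 = 0.11844978.
SE(ȳ) = √(0.11844978) = 0.3442.

0.3442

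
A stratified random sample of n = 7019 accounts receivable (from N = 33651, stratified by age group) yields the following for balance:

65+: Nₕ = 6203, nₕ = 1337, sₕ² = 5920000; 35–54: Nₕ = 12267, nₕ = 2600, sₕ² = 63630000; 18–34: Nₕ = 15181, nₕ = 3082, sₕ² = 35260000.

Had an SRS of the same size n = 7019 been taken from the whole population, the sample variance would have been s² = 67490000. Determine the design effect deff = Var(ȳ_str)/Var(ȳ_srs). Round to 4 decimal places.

Var(ȳ_str) = Σ Wₕ²(1−fₕ)sₕ²/nₕ with Wₕ = Nₕ/33651:
  65+: (6203/33651)²·(1−1337/6203)·5920000/1337 = 118.02343
  35–54: (12267/33651)²·(1−2600/12267)·63630000/2600 = 2562.8472
  18–34: (15181/33651)²·(1−3082/15181)·35260000/3082 = 1855.6821
  → Var(ȳ_str) = 4536.5527.
Var(ȳ_srs) = (1 − 7019/33651)·67490000/7019 = 7609.7431.
deff = 4536.5527 / 7609.7431 = 0.5962.

0.5962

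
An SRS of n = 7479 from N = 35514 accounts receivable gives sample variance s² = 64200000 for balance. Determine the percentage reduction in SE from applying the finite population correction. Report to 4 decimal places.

f = n/N = 7479/35514 = 0.21059301.
SE_no-fpc = √(s²/n) = 92.650069; SE_fpc = √((1−f)s²/n) = 82.31827.
Ratio = √(1−f) = 0.88848579. Reduction = 100·(1 − 0.88848579) = 11.1514%.

11.1514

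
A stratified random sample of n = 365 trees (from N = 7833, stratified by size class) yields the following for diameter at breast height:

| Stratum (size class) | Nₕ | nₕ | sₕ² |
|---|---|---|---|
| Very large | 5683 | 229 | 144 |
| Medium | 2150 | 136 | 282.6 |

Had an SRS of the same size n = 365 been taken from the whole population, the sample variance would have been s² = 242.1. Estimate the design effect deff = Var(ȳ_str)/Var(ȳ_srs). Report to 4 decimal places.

Var(ȳ_str) = Σ Wₕ²(1−fₕ)sₕ²/nₕ with Wₕ = Nₕ/7833:
  Very large: (5683/7833)²·(1−229/5683)·144/229 = 0.31766074
  Medium: (2150/7833)²·(1−136/2150)·282.6/136 = 0.14664759
  → Var(ȳ_str) = 0.46430833.
Var(ȳ_srs) = (1 − 365/7833)·242.1/365 = 0.63237997.
deff = 0.46430833 / 0.63237997 = 0.7342.

0.7342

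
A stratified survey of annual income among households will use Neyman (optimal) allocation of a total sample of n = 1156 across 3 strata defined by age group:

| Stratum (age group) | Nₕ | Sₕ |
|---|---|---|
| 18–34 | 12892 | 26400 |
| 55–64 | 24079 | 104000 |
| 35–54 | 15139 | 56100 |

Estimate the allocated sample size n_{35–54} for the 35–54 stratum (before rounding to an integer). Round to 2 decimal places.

Neyman allocation: nₕ = n·NₕSₕ / Σⱼ NⱼSⱼ.
Σ NⱼSⱼ = 12892·26400 + 24079·104000 + 15139·56100 = 3.6938627 × 10^9.
n_{35–54} = 1156·15139·56100 / (3.6938627 × 10^9) = 265.79.

265.79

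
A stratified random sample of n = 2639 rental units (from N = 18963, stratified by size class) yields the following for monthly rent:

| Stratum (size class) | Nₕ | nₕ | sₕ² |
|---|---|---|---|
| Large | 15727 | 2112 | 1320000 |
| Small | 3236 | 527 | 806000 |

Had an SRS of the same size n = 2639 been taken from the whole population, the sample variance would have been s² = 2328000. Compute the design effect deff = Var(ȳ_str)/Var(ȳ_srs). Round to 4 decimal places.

Var(ȳ_str) = Σ Wₕ²(1−fₕ)sₕ²/nₕ with Wₕ = Nₕ/18963:
  Large: (15727/18963)²·(1−2112/15727)·1320000/2112 = 372.1598
  Small: (3236/18963)²·(1−527/3236)·806000/527 = 37.28446
  → Var(ȳ_str) = 409.44426.
Var(ȳ_srs) = (1 − 2639/18963)·2328000/2639 = 759.38695.
deff = 409.44426 / 759.38695 = 0.5392.

0.5392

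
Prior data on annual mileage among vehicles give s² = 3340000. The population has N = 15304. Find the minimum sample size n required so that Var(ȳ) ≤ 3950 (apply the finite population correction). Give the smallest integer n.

802

Without fpc, n₀ = s²/D = 3340000/3950 = 845.5696.
With fpc, (1 − n/N)·s²/n ≤ D requires n ≥ n₀/(1 + n₀/N) = 845.5696/(1 + 845.5696/15304) = 801.2967.
Rounding up, n = 802.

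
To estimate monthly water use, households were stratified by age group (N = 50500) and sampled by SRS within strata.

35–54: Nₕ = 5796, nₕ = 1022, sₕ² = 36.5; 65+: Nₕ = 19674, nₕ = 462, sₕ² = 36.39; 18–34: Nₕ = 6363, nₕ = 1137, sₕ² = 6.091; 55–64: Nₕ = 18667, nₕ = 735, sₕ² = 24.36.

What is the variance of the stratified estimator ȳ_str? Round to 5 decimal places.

0.01648

Var(ȳ_str) = Σₕ Wₕ²(1 − fₕ)sₕ²/nₕ with Wₕ = Nₕ/N, N = 50500.
35–54: Wₕ = 0.11477228; term = 0.11477228²·(1 − 0.17632850)·36.5/1022 = 3.8749848 × 10^-4.
65+: Wₕ = 0.38958416; term = 0.38958416²·(1 − 0.02348277)·36.39/462 = 0.011674077.
18–34: Wₕ = 0.12600000; term = 0.12600000²·(1 − 0.17868930)·6.091/1137 = 6.9851656 × 10^-5.
55–64: Wₕ = 0.36964356; term = 0.36964356²·(1 − 0.03937430)·24.36/735 = 0.0043502122.
Sum = 0.016481639.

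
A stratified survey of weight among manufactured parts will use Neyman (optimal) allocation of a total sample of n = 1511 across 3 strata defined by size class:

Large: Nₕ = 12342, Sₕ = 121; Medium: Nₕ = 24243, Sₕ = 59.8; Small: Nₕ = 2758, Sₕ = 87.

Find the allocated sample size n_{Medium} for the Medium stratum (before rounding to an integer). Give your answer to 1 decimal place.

688.2

Neyman allocation: nₕ = n·NₕSₕ / Σⱼ NⱼSⱼ.
Σ NⱼSⱼ = 12342·121 + 24243·59.8 + 2758·87 = 3.1830594 × 10^6.
n_{Medium} = 1511·24243·59.8 / (3.1830594 × 10^6) = 688.2.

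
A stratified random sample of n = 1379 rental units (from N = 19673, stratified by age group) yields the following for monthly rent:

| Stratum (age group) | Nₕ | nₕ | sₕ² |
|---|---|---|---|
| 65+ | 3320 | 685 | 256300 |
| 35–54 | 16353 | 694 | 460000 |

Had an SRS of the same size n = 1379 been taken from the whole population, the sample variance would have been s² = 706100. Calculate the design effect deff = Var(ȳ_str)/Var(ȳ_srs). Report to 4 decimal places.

0.9388

Var(ȳ_str) = Σ Wₕ²(1−fₕ)sₕ²/nₕ with Wₕ = Nₕ/19673:
  65+: (3320/19673)²·(1−685/3320)·256300/685 = 8.4573743
  35–54: (16353/19673)²·(1−694/16353)·460000/694 = 438.54952
  → Var(ȳ_str) = 447.00689.
Var(ȳ_srs) = (1 − 1379/19673)·706100/1379 = 476.14588.
deff = 447.00689 / 476.14588 = 0.9388.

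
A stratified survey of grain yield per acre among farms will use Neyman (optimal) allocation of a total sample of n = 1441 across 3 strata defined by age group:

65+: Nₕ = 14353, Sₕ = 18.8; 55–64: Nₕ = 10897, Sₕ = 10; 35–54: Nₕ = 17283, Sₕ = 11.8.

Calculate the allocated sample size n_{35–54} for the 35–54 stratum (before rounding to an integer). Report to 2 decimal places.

504.30

Neyman allocation: nₕ = n·NₕSₕ / Σⱼ NⱼSⱼ.
Σ NⱼSⱼ = 14353·18.8 + 10897·10 + 17283·11.8 = 582745.8.
n_{35–54} = 1441·17283·11.8 / 582745.8 = 504.30.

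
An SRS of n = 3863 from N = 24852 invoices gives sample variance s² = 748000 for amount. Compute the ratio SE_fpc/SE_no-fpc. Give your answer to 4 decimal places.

f = n/N = 3863/24852 = 0.15544021.
SE_no-fpc = √(s²/n) = 13.915168; SE_fpc = √((1−f)s²/n) = 12.78803.
Ratio = √(1−f) = 0.91899934.

0.9190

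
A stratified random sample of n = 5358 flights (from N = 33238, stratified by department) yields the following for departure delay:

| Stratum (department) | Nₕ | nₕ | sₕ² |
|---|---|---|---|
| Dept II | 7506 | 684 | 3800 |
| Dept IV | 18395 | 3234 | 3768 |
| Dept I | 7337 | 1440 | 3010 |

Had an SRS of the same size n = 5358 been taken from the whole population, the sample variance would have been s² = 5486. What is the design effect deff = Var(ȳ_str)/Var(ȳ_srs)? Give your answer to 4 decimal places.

0.7376

Var(ȳ_str) = Σ Wₕ²(1−fₕ)sₕ²/nₕ with Wₕ = Nₕ/33238:
  Dept II: (7506/33238)²·(1−684/7506)·3800/684 = 0.25750046
  Dept IV: (18395/33238)²·(1−3234/18395)·3768/3234 = 0.29412284
  Dept I: (7337/33238)²·(1−1440/7337)·3010/1440 = 0.081862289
  → Var(ȳ_str) = 0.63348559.
Var(ȳ_srs) = (1 − 5358/33238)·5486/5358 = 0.85883746.
deff = 0.63348559 / 0.85883746 = 0.7376.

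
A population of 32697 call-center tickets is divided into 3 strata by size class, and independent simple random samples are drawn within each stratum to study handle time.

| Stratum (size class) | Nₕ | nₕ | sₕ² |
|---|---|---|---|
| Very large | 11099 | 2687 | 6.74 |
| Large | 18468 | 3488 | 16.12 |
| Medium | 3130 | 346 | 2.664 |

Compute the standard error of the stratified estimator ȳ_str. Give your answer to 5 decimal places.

0.03844

Var(ȳ_str) = Σₕ Wₕ²(1 − fₕ)sₕ²/nₕ with Wₕ = Nₕ/N, N = 32697.
Very large: Wₕ = 0.33945010; term = 0.33945010²·(1 − 0.24209388)·6.74/2687 = 2.1905821 × 10^-4.
Large: Wₕ = 0.56482246; term = 0.56482246²·(1 − 0.18886723)·16.12/3488 = 0.0011959263.
Medium: Wₕ = 0.09572744; term = 0.09572744²·(1 − 0.11054313)·2.664/346 = 6.275609 × 10^-5.
Sum = 0.0014777406.
SE = √(0.0014777406) = 0.03844.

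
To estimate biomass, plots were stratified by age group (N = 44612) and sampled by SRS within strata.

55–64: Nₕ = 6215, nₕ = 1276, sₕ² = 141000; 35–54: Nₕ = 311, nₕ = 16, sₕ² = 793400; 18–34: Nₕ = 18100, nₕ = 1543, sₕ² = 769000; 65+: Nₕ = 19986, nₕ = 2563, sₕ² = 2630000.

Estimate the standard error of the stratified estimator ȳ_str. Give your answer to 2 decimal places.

Var(ȳ_str) = Σₕ Wₕ²(1 − fₕ)sₕ²/nₕ with Wₕ = Nₕ/N, N = 44612.
55–64: Wₕ = 0.13931229; term = 0.13931229²·(1 − 0.20530973)·141000/1276 = 1.7042967.
35–54: Wₕ = 0.00697122; term = 0.00697122²·(1 − 0.05144695)·793400/16 = 2.2858684.
18–34: Wₕ = 0.40572043; term = 0.40572043²·(1 − 0.08524862)·769000/1543 = 75.04422.
65+: Wₕ = 0.44799605; term = 0.44799605²·(1 − 0.12823977)·2630000/2563 = 179.53643.
Sum = 258.57082.
SE = √(258.57082) = 16.08.

16.08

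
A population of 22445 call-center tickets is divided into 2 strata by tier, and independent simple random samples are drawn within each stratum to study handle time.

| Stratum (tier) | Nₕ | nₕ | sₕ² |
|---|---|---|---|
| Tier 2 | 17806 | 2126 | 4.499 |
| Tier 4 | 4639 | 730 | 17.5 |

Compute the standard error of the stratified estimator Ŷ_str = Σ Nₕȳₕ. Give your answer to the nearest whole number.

Var(Ŷ_str) = Σₕ Nₕ²(1 − fₕ)sₕ²/nₕ.
Tier 2: 17806²·(1 − 2126/17806)·4.499/2126 = 590833.57.
Tier 4: 4639²·(1 − 730/4639)·17.5/730 = 434715.61.
Sum = 1.0255492 × 10^6.
SE = √(1.0255492 × 10^6) = 1013.

1013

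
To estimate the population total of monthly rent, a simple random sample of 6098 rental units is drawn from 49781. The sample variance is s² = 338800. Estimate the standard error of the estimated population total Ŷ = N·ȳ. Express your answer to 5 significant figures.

Var(Ŷ) = N²·Var(ȳ) = N²·(1 − n/N)·s²/n.
f = 6098/49781 = 0.12249653; Var(ȳ) = 0.87750347·338800/6098 = 48.75339.
Var(Ŷ) = 49781² · 48.75339 = 1.2081811 × 10^11.
SE(Ŷ) = √(1.2081811 × 10^11) = 347590.

347590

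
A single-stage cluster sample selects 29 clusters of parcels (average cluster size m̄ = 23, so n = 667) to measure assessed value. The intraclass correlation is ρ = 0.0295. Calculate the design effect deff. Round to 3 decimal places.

1.649

deff = 1 + (23 − 1)·0.0295 = 1 + 0.649 = 1.649.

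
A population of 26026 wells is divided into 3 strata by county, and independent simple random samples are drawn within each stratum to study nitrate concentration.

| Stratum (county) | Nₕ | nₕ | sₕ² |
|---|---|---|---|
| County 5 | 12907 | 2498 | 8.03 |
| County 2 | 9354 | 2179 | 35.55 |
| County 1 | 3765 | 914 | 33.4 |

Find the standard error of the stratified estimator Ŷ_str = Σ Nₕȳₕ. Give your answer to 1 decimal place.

1385.3

Var(Ŷ_str) = Σₕ Nₕ²(1 − fₕ)sₕ²/nₕ.
County 5: 12907²·(1 − 2498/12907)·8.03/2498 = 431874.37.
County 2: 9354²·(1 − 2179/9354)·35.55/2179 = 1.0949686 × 10^6.
County 1: 3765²·(1 − 914/3765)·33.4/914 = 392249.56.
Sum = 1.9190925 × 10^6.
SE = √(1.9190925 × 10^6) = 1385.3.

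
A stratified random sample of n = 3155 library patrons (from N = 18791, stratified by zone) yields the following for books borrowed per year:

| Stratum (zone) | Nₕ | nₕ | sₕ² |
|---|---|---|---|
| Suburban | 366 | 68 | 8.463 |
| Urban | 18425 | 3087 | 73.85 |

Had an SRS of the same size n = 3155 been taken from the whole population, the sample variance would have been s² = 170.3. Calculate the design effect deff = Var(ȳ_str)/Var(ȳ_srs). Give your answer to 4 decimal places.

0.4271

Var(ȳ_str) = Σ Wₕ²(1−fₕ)sₕ²/nₕ with Wₕ = Nₕ/18791:
  Suburban: (366/18791)²·(1−68/366)·8.463/68 = 3.8442621 × 10^-5
  Urban: (18425/18791)²·(1−3087/18425)·73.85/3087 = 0.019146541
  → Var(ȳ_str) = 0.019184984.
Var(ȳ_srs) = (1 − 3155/18791)·170.3/3155 = 0.044914964.
deff = 0.019184984 / 0.044914964 = 0.4271.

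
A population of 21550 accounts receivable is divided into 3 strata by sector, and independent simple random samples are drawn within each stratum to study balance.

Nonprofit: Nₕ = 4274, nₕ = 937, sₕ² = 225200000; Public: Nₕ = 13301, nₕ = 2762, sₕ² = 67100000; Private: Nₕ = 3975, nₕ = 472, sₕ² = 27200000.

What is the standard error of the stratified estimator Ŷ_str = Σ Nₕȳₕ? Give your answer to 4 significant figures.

2.763 × 10^6

Var(Ŷ_str) = Σₕ Nₕ²(1 − fₕ)sₕ²/nₕ.
Nonprofit: 4274²·(1 − 937/4274)·225200000/937 = 3.4278319 × 10^12.
Public: 13301²·(1 − 2762/13301)·67100000/2762 = 3.405513 × 10^12.
Private: 3975²·(1 − 472/3975)·27200000/472 = 8.0242449 × 10^11.
Sum = 7.6357694 × 10^12.
SE = √(7.6357694 × 10^12) = 2.763 × 10^6.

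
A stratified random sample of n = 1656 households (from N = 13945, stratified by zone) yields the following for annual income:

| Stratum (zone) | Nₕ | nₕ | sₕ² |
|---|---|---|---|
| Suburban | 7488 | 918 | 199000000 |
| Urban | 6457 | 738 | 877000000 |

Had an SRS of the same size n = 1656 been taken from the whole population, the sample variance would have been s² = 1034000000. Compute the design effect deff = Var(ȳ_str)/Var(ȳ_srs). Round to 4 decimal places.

Var(ȳ_str) = Σ Wₕ²(1−fₕ)sₕ²/nₕ with Wₕ = Nₕ/13945:
  Suburban: (7488/13945)²·(1−918/7488)·199000000/918 = 54840.899
  Urban: (6457/13945)²·(1−738/6457)·877000000/738 = 225661.3
  → Var(ȳ_str) = 280502.2.
Var(ȳ_srs) = (1 − 1656/13945)·1034000000/1656 = 550247.69.
deff = 280502.2 / 550247.69 = 0.5098.

0.5098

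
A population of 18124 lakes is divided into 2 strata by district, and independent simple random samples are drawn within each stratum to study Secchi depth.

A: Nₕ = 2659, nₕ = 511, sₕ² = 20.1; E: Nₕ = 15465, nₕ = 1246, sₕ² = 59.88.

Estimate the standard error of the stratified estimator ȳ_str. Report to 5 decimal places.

0.18126

Var(ȳ_str) = Σₕ Wₕ²(1 − fₕ)sₕ²/nₕ with Wₕ = Nₕ/N, N = 18124.
A: Wₕ = 0.14671154; term = 0.14671154²·(1 − 0.19217751)·20.1/511 = 6.8394262 × 10^-4.
E: Wₕ = 0.85328846; term = 0.85328846²·(1 − 0.08056903)·59.88/1246 = 0.032171745.
Sum = 0.032855688.
SE = √(0.032855688) = 0.18126.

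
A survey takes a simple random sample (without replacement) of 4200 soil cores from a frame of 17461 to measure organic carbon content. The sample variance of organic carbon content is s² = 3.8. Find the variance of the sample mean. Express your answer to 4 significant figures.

6.871 × 10^-4

Under SRS without replacement, Var(ȳ) = (1 − f)·s²/n with f = n/N = 4200/17461 = 0.24053605.
Var(ȳ) = (1 − 0.24053605)·3.8/4200 = 0.75946395·9.047619 × 10^-4 = 6.8713405 × 10^-4.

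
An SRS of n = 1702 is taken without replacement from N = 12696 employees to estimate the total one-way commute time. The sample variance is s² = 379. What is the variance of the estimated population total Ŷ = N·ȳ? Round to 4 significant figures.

3.108 × 10^7

Var(Ŷ) = N²·Var(ȳ) = N²·(1 − n/N)·s²/n.
f = 1702/12696 = 0.13405797; Var(ȳ) = 0.86594203·379/1702 = 0.19282728.
Var(Ŷ) = 12696² · 0.19282728 = 3.1081524 × 10^7.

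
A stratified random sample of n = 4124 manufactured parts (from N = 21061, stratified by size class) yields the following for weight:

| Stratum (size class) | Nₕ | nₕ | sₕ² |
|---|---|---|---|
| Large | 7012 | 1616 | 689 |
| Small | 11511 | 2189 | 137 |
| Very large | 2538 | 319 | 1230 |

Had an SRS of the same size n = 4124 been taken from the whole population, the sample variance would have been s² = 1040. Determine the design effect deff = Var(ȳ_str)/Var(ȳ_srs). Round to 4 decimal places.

Var(ȳ_str) = Σ Wₕ²(1−fₕ)sₕ²/nₕ with Wₕ = Nₕ/21061:
  Large: (7012/21061)²·(1−1616/7012)·689/1616 = 0.036369199
  Small: (11511/21061)²·(1−2189/11511)·137/2189 = 0.015140457
  Very large: (2538/21061)²·(1−319/2538)·1230/319 = 0.048955938
  → Var(ȳ_str) = 0.10046559.
Var(ȳ_srs) = (1 − 4124/21061)·1040/4124 = 0.20280198.
deff = 0.10046559 / 0.20280198 = 0.4954.

0.4954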